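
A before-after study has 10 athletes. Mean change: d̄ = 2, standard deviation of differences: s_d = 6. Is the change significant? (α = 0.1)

t = d̄/(s_d/√n) = 2/(6/√10) = 1.054. df = 9, critical t = ±1.833. Fail to reject H₀.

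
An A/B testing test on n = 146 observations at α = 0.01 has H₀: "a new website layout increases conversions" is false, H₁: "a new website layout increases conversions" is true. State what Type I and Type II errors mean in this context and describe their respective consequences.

Type I (false positive): concluding that a new website layout increases conversions when it is not — rolling out a layout that doesn't actually help — wasted engineering effort. Type II (false negative): failing to conclude that a new website layout increases conversions when it is — discarding a layout that would have improved conversions — lost revenue. Which is costlier depends on domain priorities and is a judgement call rather than a statistical fact.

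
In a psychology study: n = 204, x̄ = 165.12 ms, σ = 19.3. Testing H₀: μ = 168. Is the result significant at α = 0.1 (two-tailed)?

z = (165.12 - 168)/(19.3/√204) = -2.131. Since |z| > 1.645, significant at α = 0.1.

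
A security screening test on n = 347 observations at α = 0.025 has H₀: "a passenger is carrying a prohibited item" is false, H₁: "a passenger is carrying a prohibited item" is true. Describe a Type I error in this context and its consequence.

Type I error: rejecting H₀ when it is true — concluding that a passenger is carrying a prohibited item when in fact it is not. Consequence: detaining an innocent passenger — delay and inconvenience.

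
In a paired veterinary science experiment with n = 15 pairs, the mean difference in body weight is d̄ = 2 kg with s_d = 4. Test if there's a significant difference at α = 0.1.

t = d̄/(s_d/√n) = 2/(4/√15) = 1.936. df = 14, critical t = ±1.761. Reject H₀.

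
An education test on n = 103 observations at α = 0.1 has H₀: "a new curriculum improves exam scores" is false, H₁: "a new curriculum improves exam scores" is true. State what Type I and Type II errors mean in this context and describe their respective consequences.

Type I (false positive): concluding that a new curriculum improves exam scores when it is not — adopting a curriculum that gives no real benefit — disruption for nothing. Type II (false negative): failing to conclude that a new curriculum improves exam scores when it is — keeping the old curriculum when the new one would have helped students. Which is costlier depends on domain priorities and is a judgement call rather than a statistical fact.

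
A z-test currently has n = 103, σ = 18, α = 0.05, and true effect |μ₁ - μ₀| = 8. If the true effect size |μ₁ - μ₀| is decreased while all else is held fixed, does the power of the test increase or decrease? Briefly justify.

Power decreases: a smaller true effect decreases the non-centrality λ = |μ₁ - μ₀|/(σ/√n).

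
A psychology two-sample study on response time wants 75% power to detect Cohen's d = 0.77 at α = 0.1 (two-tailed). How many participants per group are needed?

z_{α/2} = 1.645, z_β = Φ⁻¹(0.75) = 0.674. For medium effect (d = 0.77): n per group = 2(z_{α/2} + z_β)²/d² = 2(1.645 + 0.674)²/0.77² = 18.1 → 19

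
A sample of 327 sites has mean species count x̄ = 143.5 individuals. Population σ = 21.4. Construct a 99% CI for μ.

CI = x̄ ± z*(σ/√n) = 143.5 ± 2.576(21.4/√327) = 143.5 ± 3.05 = (140.45, 146.55)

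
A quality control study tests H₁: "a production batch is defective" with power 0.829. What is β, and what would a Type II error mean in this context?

β = 1 - power = 1 - 0.829 = 0.171. A Type II error is failing to reject H₀ when H₀ is false (false negative) — here, failing to conclude that a production batch is defective when in fact it is true. Consequence: shipping a defective batch — faulty products reach customers.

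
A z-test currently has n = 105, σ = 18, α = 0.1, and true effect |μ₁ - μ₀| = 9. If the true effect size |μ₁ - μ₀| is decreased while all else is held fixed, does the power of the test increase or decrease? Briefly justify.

Power decreases: a smaller true effect decreases the non-centrality λ = |μ₁ - μ₀|/(σ/√n).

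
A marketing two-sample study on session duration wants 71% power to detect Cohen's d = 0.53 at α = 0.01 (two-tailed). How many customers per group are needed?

z_{α/2} = 2.576, z_β = Φ⁻¹(0.71) = 0.553. For medium effect (d = 0.53): n per group = 2(z_{α/2} + z_β)²/d² = 2(2.576 + 0.553)²/0.53² = 69.7 → 70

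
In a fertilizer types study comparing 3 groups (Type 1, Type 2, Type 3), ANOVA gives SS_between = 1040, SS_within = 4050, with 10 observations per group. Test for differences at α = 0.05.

df_between = 2, df_within = 27. F = MS_between/MS_within = 520.0/150.0 = 3.467. F_crit ≈ 3.354. Reject H₀. At least one mean differs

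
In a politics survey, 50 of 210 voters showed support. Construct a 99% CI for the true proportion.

p̂ = 0.238. CI = p̂ ± z*√(p̂(1-p̂)/n) = (0.162, 0.314)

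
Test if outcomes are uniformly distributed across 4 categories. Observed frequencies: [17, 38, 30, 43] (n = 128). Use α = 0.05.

Expected = 32 each. χ² = Σ(O-E)²/E = 12.062. df = 3, critical value = 7.815. Reject H₀.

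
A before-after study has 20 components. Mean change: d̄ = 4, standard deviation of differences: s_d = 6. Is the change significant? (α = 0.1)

t = d̄/(s_d/√n) = 4/(6/√20) = 2.981. df = 19, critical t = ±1.729. Reject H₀.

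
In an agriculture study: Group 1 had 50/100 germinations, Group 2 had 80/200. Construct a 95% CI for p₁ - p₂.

p̂₁ = 0.5, p̂₂ = 0.4. Difference = 0.1. CI = (-0.019, 0.219)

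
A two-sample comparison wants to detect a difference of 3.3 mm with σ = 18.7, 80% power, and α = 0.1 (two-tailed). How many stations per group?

n per group = 2(z_α/2 + z_β)²σ²/d² = 2×(1.645 + 0.84)²×18.7²/3.3² = 396.6 → n = 397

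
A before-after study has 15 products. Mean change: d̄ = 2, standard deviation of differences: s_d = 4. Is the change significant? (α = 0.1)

t = d̄/(s_d/√n) = 2/(4/√15) = 1.936. df = 14, critical t = ±1.761. Reject H₀.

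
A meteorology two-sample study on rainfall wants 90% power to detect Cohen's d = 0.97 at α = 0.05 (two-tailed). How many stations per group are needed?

z_{α/2} = 1.96, z_β = Φ⁻¹(0.9) = 1.282. For large effect (d = 0.97): n per group = 2(z_{α/2} + z_β)²/d² = 2(1.96 + 1.282)²/0.97² = 22.3 → 23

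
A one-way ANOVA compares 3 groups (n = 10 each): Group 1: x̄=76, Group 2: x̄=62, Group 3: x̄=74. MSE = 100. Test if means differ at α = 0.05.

Grand mean = 70.67. SS_between = 1146.67, MS_between = 573.33. F = 5.733, F_crit ≈ 3.354. Reject H₀.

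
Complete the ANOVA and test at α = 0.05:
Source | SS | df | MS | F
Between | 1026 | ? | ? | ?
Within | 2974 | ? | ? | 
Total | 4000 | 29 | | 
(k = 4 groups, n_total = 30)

df_between = 3, df_within = 26. MS_between = 342.0, MS_within = 114.38. F = 2.99, F_crit ≈ 2.975. Reject H₀.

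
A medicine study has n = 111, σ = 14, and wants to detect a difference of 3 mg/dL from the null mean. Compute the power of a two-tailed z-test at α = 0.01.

SE = σ/√n = 14/√111 = 1.329. Non-centrality λ = d/SE = 3/1.329 = 2.258. Power ≈ Φ(λ - z_{α/2}) = Φ(2.258 - 2.576) = Φ(-0.318) = 0.375.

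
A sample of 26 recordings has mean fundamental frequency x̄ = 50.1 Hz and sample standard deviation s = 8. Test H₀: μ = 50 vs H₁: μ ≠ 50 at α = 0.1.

t = (x̄ - μ₀)/(s/√n) = (50.1 - 50)/(8/√26) = 0.064. df = 25, critical t = ±1.708. Fail to reject H₀.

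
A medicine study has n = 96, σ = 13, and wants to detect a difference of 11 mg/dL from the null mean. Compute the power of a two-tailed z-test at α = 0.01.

SE = σ/√n = 13/√96 = 1.327. Non-centrality λ = d/SE = 11/1.327 = 8.291. Power ≈ Φ(λ - z_{α/2}) = Φ(8.291 - 2.576) = Φ(5.715) = 1.0.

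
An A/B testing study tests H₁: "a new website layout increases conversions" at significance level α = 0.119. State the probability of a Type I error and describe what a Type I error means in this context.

P(Type I error) = α = 0.119. A Type I error is rejecting H₀ when H₀ is actually true (false positive) — here, concluding that a new website layout increases conversions when in fact this is not the case. Consequence: rolling out a layout that doesn't actually help — wasted engineering effort.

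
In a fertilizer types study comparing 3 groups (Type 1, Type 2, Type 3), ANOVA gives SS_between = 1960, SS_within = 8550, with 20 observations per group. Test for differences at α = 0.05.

df_between = 2, df_within = 57. F = MS_between/MS_within = 980.0/150.0 = 6.533. F_crit ≈ 3.159. Reject H₀. At least one mean differs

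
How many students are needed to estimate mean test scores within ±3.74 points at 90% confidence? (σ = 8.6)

n = (z*σ/E)² = (1.645×8.6/3.74)² = 14.3 → n = 15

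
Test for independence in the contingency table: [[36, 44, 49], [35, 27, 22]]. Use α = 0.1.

χ² = 5.071. df = 2, critical = 4.605. Reject H₀. Variables are dependent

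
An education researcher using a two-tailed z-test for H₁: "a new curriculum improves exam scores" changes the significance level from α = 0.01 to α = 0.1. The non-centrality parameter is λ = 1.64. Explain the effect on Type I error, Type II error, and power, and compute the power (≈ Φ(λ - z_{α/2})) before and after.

Increasing α from 0.01 to 0.1:
• Type I error rate increases (α is the Type I rate by definition).
• Critical value moves from z_{α/2} = 2.576 to 1.645, so power = Φ(λ - z_{α/2}) goes from Φ(1.64 - 2.576) = 0.175 to Φ(1.64 - 1.645) = 0.498.
• Type II error rate β = 1 - power therefore decreases (0.825 → 0.502).
Appropriate when false negatives are costly — here, keeping the old curriculum when the new one would have helped students.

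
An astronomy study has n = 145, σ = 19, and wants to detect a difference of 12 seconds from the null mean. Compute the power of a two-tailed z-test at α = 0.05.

SE = σ/√n = 19/√145 = 1.578. Non-centrality λ = d/SE = 12/1.578 = 7.605. Power ≈ Φ(λ - z_{α/2}) = Φ(7.605 - 1.96) = Φ(5.645) = 1.0.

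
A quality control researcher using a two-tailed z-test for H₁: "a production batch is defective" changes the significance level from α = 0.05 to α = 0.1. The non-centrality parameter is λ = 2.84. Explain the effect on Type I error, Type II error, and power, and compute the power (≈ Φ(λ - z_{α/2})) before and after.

Increasing α from 0.05 to 0.1:
• Type I error rate increases (α is the Type I rate by definition).
• Critical value moves from z_{α/2} = 1.96 to 1.645, so power = Φ(λ - z_{α/2}) goes from Φ(2.84 - 1.96) = 0.811 to Φ(2.84 - 1.645) = 0.884.
• Type II error rate β = 1 - power therefore decreases (0.189 → 0.116).
Appropriate when false negatives are costly — here, shipping a defective batch — faulty products reach customers.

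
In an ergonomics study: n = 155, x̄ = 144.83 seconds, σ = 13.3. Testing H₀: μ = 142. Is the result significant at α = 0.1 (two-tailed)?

z = (144.83 - 142)/(13.3/√155) = 2.649. Since |z| > 1.645, significant at α = 0.1.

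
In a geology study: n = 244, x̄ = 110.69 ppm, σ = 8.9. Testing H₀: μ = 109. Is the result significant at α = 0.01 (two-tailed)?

z = (110.69 - 109)/(8.9/√244) = 2.966. Since |z| > 2.576, significant at α = 0.01.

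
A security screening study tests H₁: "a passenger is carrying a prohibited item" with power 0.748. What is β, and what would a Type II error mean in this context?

β = 1 - power = 1 - 0.748 = 0.252. A Type II error is failing to reject H₀ when H₀ is false (false negative) — here, failing to conclude that a passenger is carrying a prohibited item when in fact it is true. Consequence: letting a prohibited item through — security breach.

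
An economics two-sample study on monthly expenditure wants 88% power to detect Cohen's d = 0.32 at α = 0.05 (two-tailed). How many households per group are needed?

z_{α/2} = 1.96, z_β = Φ⁻¹(0.88) = 1.175. For small effect (d = 0.32): n per group = 2(z_{α/2} + z_β)²/d² = 2(1.96 + 1.175)²/0.32² = 192.0 → 192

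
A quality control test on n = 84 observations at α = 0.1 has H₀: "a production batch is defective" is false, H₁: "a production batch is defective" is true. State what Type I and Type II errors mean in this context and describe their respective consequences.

Type I (false positive): concluding that a production batch is defective when it is not — scrapping a good batch — wasted material and cost for no reason. Type II (false negative): failing to conclude that a production batch is defective when it is — shipping a defective batch — faulty products reach customers. Which is costlier depends on domain priorities and is a judgement call rather than a statistical fact.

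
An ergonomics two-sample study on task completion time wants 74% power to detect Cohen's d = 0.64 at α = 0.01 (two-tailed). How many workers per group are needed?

z_{α/2} = 2.576, z_β = Φ⁻¹(0.74) = 0.643. For medium effect (d = 0.64): n per group = 2(z_{α/2} + z_β)²/d² = 2(2.576 + 0.643)²/0.64² = 50.6 → 51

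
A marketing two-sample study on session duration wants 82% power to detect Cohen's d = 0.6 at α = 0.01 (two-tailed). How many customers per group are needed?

z_{α/2} = 2.576, z_β = Φ⁻¹(0.82) = 0.915. For medium effect (d = 0.6): n per group = 2(z_{α/2} + z_β)²/d² = 2(2.576 + 0.915)²/0.6² = 67.7 → 68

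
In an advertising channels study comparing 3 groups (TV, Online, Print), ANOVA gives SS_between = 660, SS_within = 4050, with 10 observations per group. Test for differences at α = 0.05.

df_between = 2, df_within = 27. F = MS_between/MS_within = 330.0/150.0 = 2.2. F_crit ≈ 3.354. Fail to reject H₀.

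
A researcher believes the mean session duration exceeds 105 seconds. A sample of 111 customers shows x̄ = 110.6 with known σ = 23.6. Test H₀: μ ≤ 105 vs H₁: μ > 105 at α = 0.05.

z = 2.5. Critical value: 1.645. Reject H₀.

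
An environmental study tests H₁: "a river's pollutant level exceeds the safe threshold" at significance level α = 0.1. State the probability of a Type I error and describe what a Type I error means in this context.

P(Type I error) = α = 0.1. A Type I error is rejecting H₀ when H₀ is actually true (false positive) — here, concluding that a river's pollutant level exceeds the safe threshold when in fact this is not the case. Consequence: shutting down a compliant factory unnecessarily.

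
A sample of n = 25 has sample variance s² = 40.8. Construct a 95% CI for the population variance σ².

df = 24. χ²_{0.025} = 39.364, χ²_{0.975} = 12.401. CI for σ² = ((n-1)s²/χ²_{α/2}, (n-1)s²/χ²_{1-α/2}) = (24·40.8/39.364, 24·40.8/12.401) = (24.88, 78.96)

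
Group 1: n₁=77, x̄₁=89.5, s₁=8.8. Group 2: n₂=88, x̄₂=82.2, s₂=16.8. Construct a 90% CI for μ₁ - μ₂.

Difference = 7.3. SE = √(8.8²/77 + 16.8²/88) = 2.053. CI = (3.92, 10.68)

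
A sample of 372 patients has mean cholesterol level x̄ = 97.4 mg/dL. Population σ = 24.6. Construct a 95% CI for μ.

CI = x̄ ± z*(σ/√n) = 97.4 ± 1.96(24.6/√372) = 97.4 ± 2.5 = (94.9, 99.9)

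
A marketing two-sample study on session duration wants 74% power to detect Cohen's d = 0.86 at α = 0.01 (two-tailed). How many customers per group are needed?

z_{α/2} = 2.576, z_β = Φ⁻¹(0.74) = 0.643. For large effect (d = 0.86): n per group = 2(z_{α/2} + z_β)²/d² = 2(2.576 + 0.643)²/0.86² = 28.02 → 29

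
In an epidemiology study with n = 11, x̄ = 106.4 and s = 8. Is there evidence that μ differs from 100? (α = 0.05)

t = (x̄ - μ₀)/(s/√n) = (106.4 - 100)/(8/√11) = 2.653. df = 10, critical t = ±2.228. Reject H₀.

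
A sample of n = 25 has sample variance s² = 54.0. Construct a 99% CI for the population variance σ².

df = 24. χ²_{0.005} = 45.559, χ²_{0.995} = 9.886. CI for σ² = ((n-1)s²/χ²_{α/2}, (n-1)s²/χ²_{1-α/2}) = (24·54.0/45.559, 24·54.0/9.886) = (28.45, 131.09)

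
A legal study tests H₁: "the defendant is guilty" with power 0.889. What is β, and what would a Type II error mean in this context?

β = 1 - power = 1 - 0.889 = 0.111. A Type II error is failing to reject H₀ when H₀ is false (false negative) — here, failing to conclude that the defendant is guilty when in fact it is true. Consequence: acquitting a guilty person.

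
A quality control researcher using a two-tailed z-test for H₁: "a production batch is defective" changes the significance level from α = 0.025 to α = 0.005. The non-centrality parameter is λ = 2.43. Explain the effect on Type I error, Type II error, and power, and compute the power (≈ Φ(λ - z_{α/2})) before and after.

Decreasing α from 0.025 to 0.005:
• Type I error rate decreases (α is the Type I rate by definition).
• Critical value moves from z_{α/2} = 2.241 to 2.807, so power = Φ(λ - z_{α/2}) goes from Φ(2.43 - 2.241) = 0.575 to Φ(2.43 - 2.807) = 0.353.
• Type II error rate β = 1 - power therefore increases (0.425 → 0.647).
Appropriate when false positives are costly — here, scrapping a good batch — wasted material and cost for no reason.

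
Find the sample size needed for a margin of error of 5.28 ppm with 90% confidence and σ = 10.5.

n = (z*σ/E)² = (1.645×10.5/5.28)² = 10.7 → n = 11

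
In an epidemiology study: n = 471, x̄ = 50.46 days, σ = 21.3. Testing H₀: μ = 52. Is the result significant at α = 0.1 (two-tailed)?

z = (50.46 - 52)/(21.3/√471) = -1.569. Since |z| ≤ 1.645, not significant at α = 0.1.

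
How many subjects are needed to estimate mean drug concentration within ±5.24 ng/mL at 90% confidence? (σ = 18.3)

n = (z*σ/E)² = (1.645×18.3/5.24)² = 33.004 → n = 34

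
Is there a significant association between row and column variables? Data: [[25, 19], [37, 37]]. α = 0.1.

χ² = 0.514. df = 1, critical = 2.706. Fail to reject H₀. No evidence of dependence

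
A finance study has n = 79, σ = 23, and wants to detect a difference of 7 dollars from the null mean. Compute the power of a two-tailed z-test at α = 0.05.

SE = σ/√n = 23/√79 = 2.588. Non-centrality λ = d/SE = 7/2.588 = 2.705. Power ≈ Φ(λ - z_{α/2}) = Φ(2.705 - 1.96) = Φ(0.745) = 0.772.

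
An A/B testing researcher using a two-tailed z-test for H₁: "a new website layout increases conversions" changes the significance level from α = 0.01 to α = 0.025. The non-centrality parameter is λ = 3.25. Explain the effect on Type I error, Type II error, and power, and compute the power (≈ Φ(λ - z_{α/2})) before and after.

Increasing α from 0.01 to 0.025:
• Type I error rate increases (α is the Type I rate by definition).
• Critical value moves from z_{α/2} = 2.576 to 2.241, so power = Φ(λ - z_{α/2}) goes from Φ(3.25 - 2.576) = 0.75 to Φ(3.25 - 2.241) = 0.844.
• Type II error rate β = 1 - power therefore decreases (0.25 → 0.156).
Appropriate when false negatives are costly — here, discarding a layout that would have improved conversions — lost revenue.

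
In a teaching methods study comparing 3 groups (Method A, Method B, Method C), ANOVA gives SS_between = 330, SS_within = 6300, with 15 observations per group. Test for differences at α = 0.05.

df_between = 2, df_within = 42. F = MS_between/MS_within = 165.0/150.0 = 1.1. F_crit ≈ 3.22. Fail to reject H₀.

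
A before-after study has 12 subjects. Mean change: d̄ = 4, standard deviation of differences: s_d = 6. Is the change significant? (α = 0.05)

t = d̄/(s_d/√n) = 4/(6/√12) = 2.309. df = 11, critical t = ±2.201. Reject H₀.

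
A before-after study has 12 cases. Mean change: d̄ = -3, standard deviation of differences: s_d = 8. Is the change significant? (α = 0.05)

t = d̄/(s_d/√n) = -3/(8/√12) = -1.299. df = 11, critical t = ±2.201. Fail to reject H₀.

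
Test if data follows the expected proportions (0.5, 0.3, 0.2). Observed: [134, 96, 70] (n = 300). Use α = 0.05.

Expected: [150.0, 90.0, 60.0]. χ² = 3.773. df = 2, critical = 5.991. Fail to reject H₀.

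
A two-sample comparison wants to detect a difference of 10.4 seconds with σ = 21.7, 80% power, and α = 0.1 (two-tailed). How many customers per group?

n per group = 2(z_α/2 + z_β)²σ²/d² = 2×(1.645 + 0.84)²×21.7²/10.4² = 53.8 → n = 54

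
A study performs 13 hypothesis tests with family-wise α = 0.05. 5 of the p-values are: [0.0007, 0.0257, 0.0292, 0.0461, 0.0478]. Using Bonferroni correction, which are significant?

Bonferroni α = 0.05/13 = 0.00385. Significant p-values: [0.0007]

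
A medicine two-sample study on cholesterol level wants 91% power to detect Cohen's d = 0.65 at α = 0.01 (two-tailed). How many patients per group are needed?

z_{α/2} = 2.576, z_β = Φ⁻¹(0.91) = 1.341. For medium effect (d = 0.65): n per group = 2(z_{α/2} + z_β)²/d² = 2(2.576 + 1.341)²/0.65² = 72.6 → 73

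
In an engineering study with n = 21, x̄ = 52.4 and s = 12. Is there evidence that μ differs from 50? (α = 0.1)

t = (x̄ - μ₀)/(s/√n) = (52.4 - 50)/(12/√21) = 0.917. df = 20, critical t = ±1.725. Fail to reject H₀.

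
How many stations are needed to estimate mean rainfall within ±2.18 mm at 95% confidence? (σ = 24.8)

n = (z*σ/E)² = (1.96×24.8/2.18)² = 497.2 → n = 498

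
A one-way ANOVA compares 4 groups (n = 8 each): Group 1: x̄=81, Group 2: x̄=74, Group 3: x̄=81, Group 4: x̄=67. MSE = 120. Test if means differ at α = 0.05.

Grand mean = 75.75. SS_between = 1078.0, MS_between = 359.33. F = 2.994, F_crit ≈ 2.947. Reject H₀.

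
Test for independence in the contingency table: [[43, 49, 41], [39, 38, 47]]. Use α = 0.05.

χ² = 1.682. df = 2, critical = 5.991. Fail to reject H₀. No evidence of dependence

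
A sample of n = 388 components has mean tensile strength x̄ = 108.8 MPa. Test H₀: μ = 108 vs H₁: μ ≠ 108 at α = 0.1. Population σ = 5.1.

z = (x̄ - μ₀)/(σ/√n) = (108.8 - 108)/(5.1/√388) = 3.09. Critical value: ±1.645. Since |3.09| > 1.645, Reject H₀.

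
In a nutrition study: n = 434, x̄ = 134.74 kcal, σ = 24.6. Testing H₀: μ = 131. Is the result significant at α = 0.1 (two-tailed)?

z = (134.74 - 131)/(24.6/√434) = 3.167. Since |z| > 1.645, significant at α = 0.1.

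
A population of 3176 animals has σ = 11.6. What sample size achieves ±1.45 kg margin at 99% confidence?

Without FPC: n₀ = (2.576×11.6/1.45)² = 424.69. With FPC: n = n₀N/(n₀+N-1) = 374.7 → n = 375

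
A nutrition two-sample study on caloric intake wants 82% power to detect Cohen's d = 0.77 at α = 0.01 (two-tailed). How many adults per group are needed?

z_{α/2} = 2.576, z_β = Φ⁻¹(0.82) = 0.915. For medium effect (d = 0.77): n per group = 2(z_{α/2} + z_β)²/d² = 2(2.576 + 0.915)²/0.77² = 41.1 → 42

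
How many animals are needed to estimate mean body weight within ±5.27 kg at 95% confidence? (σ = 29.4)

n = (z*σ/E)² = (1.96×29.4/5.27)² = 119.6 → n = 120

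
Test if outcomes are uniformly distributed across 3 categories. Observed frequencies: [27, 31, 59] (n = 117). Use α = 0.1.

Expected = 39 each. χ² = Σ(O-E)²/E = 15.59. df = 2, critical value = 4.605. Reject H₀.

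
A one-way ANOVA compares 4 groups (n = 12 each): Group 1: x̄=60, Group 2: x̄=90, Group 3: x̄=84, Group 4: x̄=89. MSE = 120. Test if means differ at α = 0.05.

Grand mean = 80.75. SS_between = 7137.0, MS_between = 2379.0. F = 19.825, F_crit ≈ 2.816. Reject H₀.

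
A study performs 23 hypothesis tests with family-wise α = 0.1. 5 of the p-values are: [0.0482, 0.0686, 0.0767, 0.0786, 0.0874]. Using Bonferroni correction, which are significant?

Bonferroni α = 0.1/23 = 0.00435. None of the given p-values are significant.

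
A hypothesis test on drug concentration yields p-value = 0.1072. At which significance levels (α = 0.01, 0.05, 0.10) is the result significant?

p = 0.1072. Not significant at any of the given levels.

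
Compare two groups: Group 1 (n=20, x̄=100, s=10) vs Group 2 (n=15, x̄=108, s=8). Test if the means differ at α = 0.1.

Pooled sp = 9.2. t = -2.545, df = 33. Critical t = ±1.692. Reject H₀.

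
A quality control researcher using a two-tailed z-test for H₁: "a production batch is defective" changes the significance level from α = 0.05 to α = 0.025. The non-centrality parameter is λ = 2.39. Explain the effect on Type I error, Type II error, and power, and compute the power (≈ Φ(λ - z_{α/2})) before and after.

Decreasing α from 0.05 to 0.025:
• Type I error rate decreases (α is the Type I rate by definition).
• Critical value moves from z_{α/2} = 1.96 to 2.241, so power = Φ(λ - z_{α/2}) goes from Φ(2.39 - 1.96) = 0.666 to Φ(2.39 - 2.241) = 0.559.
• Type II error rate β = 1 - power therefore increases (0.334 → 0.441).
Appropriate when false positives are costly — here, scrapping a good batch — wasted material and cost for no reason.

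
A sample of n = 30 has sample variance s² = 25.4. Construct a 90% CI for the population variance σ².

df = 29. χ²_{0.05} = 42.557, χ²_{0.95} = 17.708. CI for σ² = ((n-1)s²/χ²_{α/2}, (n-1)s²/χ²_{1-α/2}) = (29·25.4/42.557, 29·25.4/17.708) = (17.31, 41.6)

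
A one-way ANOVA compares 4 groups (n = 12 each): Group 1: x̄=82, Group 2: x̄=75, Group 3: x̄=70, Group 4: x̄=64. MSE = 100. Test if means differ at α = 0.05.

Grand mean = 72.75. SS_between = 2097.0, MS_between = 699.0. F = 6.99, F_crit ≈ 2.816. Reject H₀.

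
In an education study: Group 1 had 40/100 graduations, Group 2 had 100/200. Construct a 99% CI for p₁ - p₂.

p̂₁ = 0.4, p̂₂ = 0.5. Difference = -0.1. CI = (-0.256, 0.056)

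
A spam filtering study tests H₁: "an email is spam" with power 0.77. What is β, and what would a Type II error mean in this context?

β = 1 - power = 1 - 0.77 = 0.23. A Type II error is failing to reject H₀ when H₀ is false (false negative) — here, failing to conclude that an email is spam when in fact it is true. Consequence: a spam email lands in the inbox.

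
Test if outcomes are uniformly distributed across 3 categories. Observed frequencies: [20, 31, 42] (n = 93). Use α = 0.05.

Expected = 31 each. χ² = Σ(O-E)²/E = 7.806. df = 2, critical value = 5.991. Reject H₀.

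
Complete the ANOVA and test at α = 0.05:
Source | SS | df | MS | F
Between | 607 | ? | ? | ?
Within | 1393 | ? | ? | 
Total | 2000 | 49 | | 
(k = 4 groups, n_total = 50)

df_between = 3, df_within = 46. MS_between = 202.33, MS_within = 30.28. F = 6.682, F_crit ≈ 2.807. Reject H₀.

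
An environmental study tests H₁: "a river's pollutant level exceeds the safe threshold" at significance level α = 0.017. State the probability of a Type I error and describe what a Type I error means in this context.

P(Type I error) = α = 0.017. A Type I error is rejecting H₀ when H₀ is actually true (false positive) — here, concluding that a river's pollutant level exceeds the safe threshold when in fact this is not the case. Consequence: shutting down a compliant factory unnecessarily.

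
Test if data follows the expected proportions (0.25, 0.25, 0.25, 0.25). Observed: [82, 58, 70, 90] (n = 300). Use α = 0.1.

Expected: [75.0, 75.0, 75.0, 75.0]. χ² = 7.84. df = 3, critical = 6.251. Reject H₀.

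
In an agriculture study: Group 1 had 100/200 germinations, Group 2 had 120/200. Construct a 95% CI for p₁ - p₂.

p̂₁ = 0.5, p̂₂ = 0.6. Difference = -0.1. CI = (-0.197, -0.003)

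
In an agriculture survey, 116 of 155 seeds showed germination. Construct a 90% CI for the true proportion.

p̂ = 0.748. CI = p̂ ± z*√(p̂(1-p̂)/n) = (0.691, 0.806)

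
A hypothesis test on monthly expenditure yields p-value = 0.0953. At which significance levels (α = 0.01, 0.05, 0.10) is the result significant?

p = 0.0953. Significant at: α = 0.1.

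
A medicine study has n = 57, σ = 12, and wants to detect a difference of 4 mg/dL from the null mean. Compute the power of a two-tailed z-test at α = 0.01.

SE = σ/√n = 12/√57 = 1.589. Non-centrality λ = d/SE = 4/1.589 = 2.517. Power ≈ Φ(λ - z_{α/2}) = Φ(2.517 - 2.576) = Φ(-0.059) = 0.476.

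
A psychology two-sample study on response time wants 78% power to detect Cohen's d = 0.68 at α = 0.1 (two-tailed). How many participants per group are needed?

z_{α/2} = 1.645, z_β = Φ⁻¹(0.78) = 0.772. For medium effect (d = 0.68): n per group = 2(z_{α/2} + z_β)²/d² = 2(1.645 + 0.772)²/0.68² = 25.3 → 26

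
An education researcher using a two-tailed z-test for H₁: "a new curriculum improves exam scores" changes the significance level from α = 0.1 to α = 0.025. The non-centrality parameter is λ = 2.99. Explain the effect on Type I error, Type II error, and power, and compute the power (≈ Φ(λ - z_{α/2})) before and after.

Decreasing α from 0.1 to 0.025:
• Type I error rate decreases (α is the Type I rate by definition).
• Critical value moves from z_{α/2} = 1.645 to 2.241, so power = Φ(λ - z_{α/2}) goes from Φ(2.99 - 1.645) = 0.911 to Φ(2.99 - 2.241) = 0.773.
• Type II error rate β = 1 - power therefore increases (0.089 → 0.227).
Appropriate when false positives are costly — here, adopting a curriculum that gives no real benefit — disruption for nothing.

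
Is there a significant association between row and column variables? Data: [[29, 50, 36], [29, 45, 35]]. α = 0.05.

χ² = 0.117. df = 2, critical = 5.991. Fail to reject H₀. No evidence of dependence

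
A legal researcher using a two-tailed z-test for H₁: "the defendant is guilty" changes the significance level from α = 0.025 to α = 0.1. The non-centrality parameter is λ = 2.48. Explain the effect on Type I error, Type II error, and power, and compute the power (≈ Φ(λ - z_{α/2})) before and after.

Increasing α from 0.025 to 0.1:
• Type I error rate increases (α is the Type I rate by definition).
• Critical value moves from z_{α/2} = 2.241 to 1.645, so power = Φ(λ - z_{α/2}) goes from Φ(2.48 - 2.241) = 0.594 to Φ(2.48 - 1.645) = 0.798.
• Type II error rate β = 1 - power therefore decreases (0.406 → 0.202).
Appropriate when false negatives are costly — here, acquitting a guilty person.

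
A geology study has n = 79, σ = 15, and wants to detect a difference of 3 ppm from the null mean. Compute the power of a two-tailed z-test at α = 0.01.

SE = σ/√n = 15/√79 = 1.688. Non-centrality λ = d/SE = 3/1.688 = 1.778. Power ≈ Φ(λ - z_{α/2}) = Φ(1.778 - 2.576) = Φ(-0.798) = 0.212.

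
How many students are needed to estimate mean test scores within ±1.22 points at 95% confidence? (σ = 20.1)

n = (z*σ/E)² = (1.96×20.1/1.22)² = 1042.8 → n = 1043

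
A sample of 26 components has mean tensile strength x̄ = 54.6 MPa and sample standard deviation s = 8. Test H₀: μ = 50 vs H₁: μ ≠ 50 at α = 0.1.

t = (x̄ - μ₀)/(s/√n) = (54.6 - 50)/(8/√26) = 2.932. df = 25, critical t = ±1.708. Reject H₀.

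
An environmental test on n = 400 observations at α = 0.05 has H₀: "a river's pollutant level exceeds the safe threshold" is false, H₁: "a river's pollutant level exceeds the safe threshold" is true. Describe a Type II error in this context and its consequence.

Type II error: failing to reject H₀ when it is false — concluding that a river's pollutant level exceeds the safe threshold is not supported when in fact it is. Consequence: allowing unsafe pollution to continue.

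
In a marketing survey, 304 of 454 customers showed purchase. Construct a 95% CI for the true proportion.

p̂ = 0.67. CI = p̂ ± z*√(p̂(1-p̂)/n) = (0.626, 0.713)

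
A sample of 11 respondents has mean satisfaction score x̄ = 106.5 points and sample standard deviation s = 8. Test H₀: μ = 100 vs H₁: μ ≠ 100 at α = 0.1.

t = (x̄ - μ₀)/(s/√n) = (106.5 - 100)/(8/√11) = 2.695. df = 10, critical t = ±1.812. Reject H₀.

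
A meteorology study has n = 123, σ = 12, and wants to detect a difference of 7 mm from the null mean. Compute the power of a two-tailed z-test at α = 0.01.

SE = σ/√n = 12/√123 = 1.082. Non-centrality λ = d/SE = 7/1.082 = 6.469. Power ≈ Φ(λ - z_{α/2}) = Φ(6.469 - 2.576) = Φ(3.893) = 1.0.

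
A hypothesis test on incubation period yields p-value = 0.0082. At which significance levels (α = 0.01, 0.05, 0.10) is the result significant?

p = 0.0082. Significant at: α = 0.01, 0.05, 0.1.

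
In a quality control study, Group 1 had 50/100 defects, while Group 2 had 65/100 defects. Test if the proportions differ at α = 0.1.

p̂₁ = 0.5, p̂₂ = 0.65, pooled p̂ = 0.575. z = -2.146. Critical: ±1.645. Reject H₀.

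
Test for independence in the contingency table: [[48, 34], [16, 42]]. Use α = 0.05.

χ² = 13.113. df = 1, critical = 3.841. Reject H₀. Variables are dependent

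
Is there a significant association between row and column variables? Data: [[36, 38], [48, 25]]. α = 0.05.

χ² = 4.39. df = 1, critical = 3.841. Reject H₀. Variables are dependent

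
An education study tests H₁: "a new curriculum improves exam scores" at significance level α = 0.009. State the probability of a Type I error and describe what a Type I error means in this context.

P(Type I error) = α = 0.009. A Type I error is rejecting H₀ when H₀ is actually true (false positive) — here, concluding that a new curriculum improves exam scores when in fact this is not the case. Consequence: adopting a curriculum that gives no real benefit — disruption for nothing.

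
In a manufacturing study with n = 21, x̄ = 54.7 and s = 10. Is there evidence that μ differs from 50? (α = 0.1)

t = (x̄ - μ₀)/(s/√n) = (54.7 - 50)/(10/√21) = 2.154. df = 20, critical t = ±1.725. Reject H₀.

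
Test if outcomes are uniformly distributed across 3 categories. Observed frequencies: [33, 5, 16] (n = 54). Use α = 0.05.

Expected = 18 each. χ² = Σ(O-E)²/E = 22.111. df = 2, critical value = 5.991. Reject H₀.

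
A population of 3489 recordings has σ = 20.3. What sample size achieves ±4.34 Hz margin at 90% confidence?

Without FPC: n₀ = (1.645×20.3/4.34)² = 59.203. With FPC: n = n₀N/(n₀+N-1) = 58.2 → n = 59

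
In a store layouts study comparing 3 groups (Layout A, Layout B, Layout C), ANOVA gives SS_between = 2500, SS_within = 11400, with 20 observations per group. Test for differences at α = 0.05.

df_between = 2, df_within = 57. F = MS_between/MS_within = 1250.0/200.0 = 6.25. F_crit ≈ 3.159. Reject H₀. At least one mean differs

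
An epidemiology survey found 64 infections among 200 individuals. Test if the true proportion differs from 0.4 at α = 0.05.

p̂ = 0.32, p₀ = 0.4. z = (p̂ - p₀)/√(p₀(1-p₀)/n) = -2.309. Critical: ±1.96. Reject H₀.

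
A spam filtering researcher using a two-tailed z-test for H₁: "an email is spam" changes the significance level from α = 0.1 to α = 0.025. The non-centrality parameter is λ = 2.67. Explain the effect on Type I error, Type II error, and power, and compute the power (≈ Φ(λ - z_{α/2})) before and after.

Decreasing α from 0.1 to 0.025:
• Type I error rate decreases (α is the Type I rate by definition).
• Critical value moves from z_{α/2} = 1.645 to 2.241, so power = Φ(λ - z_{α/2}) goes from Φ(2.67 - 1.645) = 0.847 to Φ(2.67 - 2.241) = 0.666.
• Type II error rate β = 1 - power therefore increases (0.153 → 0.334).
Appropriate when false positives are costly — here, a legitimate email is sent to the spam folder and the user misses it.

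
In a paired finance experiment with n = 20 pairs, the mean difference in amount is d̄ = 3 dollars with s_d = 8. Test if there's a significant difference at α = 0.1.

t = d̄/(s_d/√n) = 3/(8/√20) = 1.677. df = 19, critical t = ±1.729. Fail to reject H₀.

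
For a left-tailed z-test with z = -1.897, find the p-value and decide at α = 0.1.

p = P(Z < -1.897) = Φ(-1.897) ≈ 0.0289. Since p < 0.1, reject H₀ (significant) at α = 0.1.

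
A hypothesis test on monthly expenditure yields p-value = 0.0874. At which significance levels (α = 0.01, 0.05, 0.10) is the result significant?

p = 0.0874. Significant at: α = 0.1.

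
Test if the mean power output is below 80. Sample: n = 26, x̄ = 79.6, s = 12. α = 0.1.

t = (79.6 - 80)/(12/√26) = -0.17, df = 25. Critical t = -1.316. Fail to reject H₀.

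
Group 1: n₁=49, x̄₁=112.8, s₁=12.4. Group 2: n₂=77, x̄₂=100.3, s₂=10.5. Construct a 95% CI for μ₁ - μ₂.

Difference = 12.5. SE = √(12.4²/49 + 10.5²/77) = 2.138. CI = (8.31, 16.69)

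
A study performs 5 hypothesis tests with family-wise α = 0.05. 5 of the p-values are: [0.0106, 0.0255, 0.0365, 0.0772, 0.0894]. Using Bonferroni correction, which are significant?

Bonferroni α = 0.05/5 = 0.01. None of the given p-values are significant.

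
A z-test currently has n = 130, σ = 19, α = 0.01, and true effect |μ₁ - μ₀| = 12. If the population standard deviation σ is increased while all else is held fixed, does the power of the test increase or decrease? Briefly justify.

Power decreases: a larger σ inflates the standard error σ/√n, pulling the sampling distribution under H₁ back toward the critical value.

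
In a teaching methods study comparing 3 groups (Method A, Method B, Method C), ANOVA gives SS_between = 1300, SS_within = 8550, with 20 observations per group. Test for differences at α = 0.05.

df_between = 2, df_within = 57. F = MS_between/MS_within = 650.0/150.0 = 4.333. F_crit ≈ 3.159. Reject H₀. At least one mean differs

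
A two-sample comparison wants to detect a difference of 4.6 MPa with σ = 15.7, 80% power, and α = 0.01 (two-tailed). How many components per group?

n per group = 2(z_α/2 + z_β)²σ²/d² = 2×(2.576 + 0.84)²×15.7²/4.6² = 271.9 → n = 272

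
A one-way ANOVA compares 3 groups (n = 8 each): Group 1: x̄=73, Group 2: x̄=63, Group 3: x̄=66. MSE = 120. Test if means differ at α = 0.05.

Grand mean = 67.33. SS_between = 421.33, MS_between = 210.67. F = 1.756, F_crit ≈ 3.467. Fail to reject H₀.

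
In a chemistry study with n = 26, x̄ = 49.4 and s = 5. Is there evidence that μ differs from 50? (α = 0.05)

t = (x̄ - μ₀)/(s/√n) = (49.4 - 50)/(5/√26) = -0.612. df = 25, critical t = ±2.06. Fail to reject H₀.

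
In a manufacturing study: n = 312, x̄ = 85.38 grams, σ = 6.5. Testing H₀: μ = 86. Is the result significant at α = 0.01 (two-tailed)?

z = (85.38 - 86)/(6.5/√312) = -1.685. Since |z| ≤ 2.576, not significant at α = 0.01.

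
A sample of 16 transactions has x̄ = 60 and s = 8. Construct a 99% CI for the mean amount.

CI = x̄ ± t*(s/√n) = 60 ± 2.947(8/√16) = (54.11, 65.89)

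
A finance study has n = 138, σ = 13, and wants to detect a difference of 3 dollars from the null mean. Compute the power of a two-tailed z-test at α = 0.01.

SE = σ/√n = 13/√138 = 1.107. Non-centrality λ = d/SE = 3/1.107 = 2.711. Power ≈ Φ(λ - z_{α/2}) = Φ(2.711 - 2.576) = Φ(0.135) = 0.554.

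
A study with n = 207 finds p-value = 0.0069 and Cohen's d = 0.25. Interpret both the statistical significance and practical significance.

Statistically significant (p = 0.0069 < 0.05). Cohen's d = 0.25 indicates a small effect size. Both statistical and practical significance should be considered.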